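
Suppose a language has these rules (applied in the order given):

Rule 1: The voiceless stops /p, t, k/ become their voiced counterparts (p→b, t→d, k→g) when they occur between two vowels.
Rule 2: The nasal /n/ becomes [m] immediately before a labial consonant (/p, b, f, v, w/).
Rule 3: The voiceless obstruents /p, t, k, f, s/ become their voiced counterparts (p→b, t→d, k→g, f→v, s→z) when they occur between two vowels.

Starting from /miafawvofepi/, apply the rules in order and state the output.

miavawvovebi

Rule 1 (intervocalic voicing): /p/ is a voiceless stop between vowels /e/ and /i/, so it voices to [b]. /miafawvofepi/ → miafawvofebi.
Rule 2 (nasal place assimilation): no segment meets the environment; /miafawvofebi/ is unchanged.
Rule 3 (intervocalic voicing): /f/ is a voiceless obstruent between vowels /a/ and /a/, so it voices to [v]. /f/ is a voiceless obstruent between vowels /o/ and /e/, so it voices to [v]. /miafawvofebi/ → miavawvovebi.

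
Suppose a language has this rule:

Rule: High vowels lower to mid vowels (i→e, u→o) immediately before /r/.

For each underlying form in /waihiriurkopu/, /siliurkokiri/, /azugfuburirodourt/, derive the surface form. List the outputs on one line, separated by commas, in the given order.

waiheriorkopu, siliorkokeri, azugfuborerodoort

/waihiriurkopu/: /i/ is a high vowel immediately before /r/, so it lowers to [e]. /u/ is a high vowel immediately before /r/, so it lowers to [o]. → [waiheriorkopu].
/siliurkokiri/: /u/ is a high vowel immediately before /r/, so it lowers to [o]. /i/ is a high vowel immediately before /r/, so it lowers to [e]. → [siliorkokeri].
/azugfuburirodourt/: /u/ is a high vowel immediately before /r/, so it lowers to [o]. /i/ is a high vowel immediately before /r/, so it lowers to [e]. /u/ is a high vowel immediately before /r/, so it lowers to [o]. → [azugfuborerodoort].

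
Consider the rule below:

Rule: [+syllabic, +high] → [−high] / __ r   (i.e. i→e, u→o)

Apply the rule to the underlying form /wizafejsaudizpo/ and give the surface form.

No segment of /wizafejsaudizpo/ meets the structural description of the rule, so the form surfaces unchanged.

wizafejsaudizpo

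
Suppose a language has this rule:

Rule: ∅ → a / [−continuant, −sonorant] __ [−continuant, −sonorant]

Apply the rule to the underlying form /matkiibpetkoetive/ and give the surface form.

matakiibapetakoetive

/t/ and /k/ form a stop–stop cluster, so [a] is inserted between them.
/b/ and /p/ form a stop–stop cluster, so [a] is inserted between them.
/t/ and /k/ form a stop–stop cluster, so [a] is inserted between them.
Surface form: [matakiibapetakoetive].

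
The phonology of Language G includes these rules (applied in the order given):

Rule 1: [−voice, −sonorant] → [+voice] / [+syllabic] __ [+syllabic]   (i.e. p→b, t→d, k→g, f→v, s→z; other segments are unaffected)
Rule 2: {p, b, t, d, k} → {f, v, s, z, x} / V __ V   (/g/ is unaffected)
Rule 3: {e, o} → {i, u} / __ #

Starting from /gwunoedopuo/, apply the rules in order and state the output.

Rule 1 (intervocalic voicing): /p/ is a voiceless obstruent between vowels /o/ and /u/, so it voices to [b]. /gwunoedopuo/ → gwunoedobuo.
Rule 2 (intervocalic spirantization): /d/ is a stop between vowels /e/ and /o/, so it spirantizes to the fricative [z]. /b/ is a stop between vowels /o/ and /u/, so it spirantizes to the fricative [v]. /gwunoedobuo/ → gwunoezovuo.
Rule 3 (final vowel raising): /o/ is a mid vowel in word-final position, so it raises to [u]. /gwunoezovuo/ → gwunoezovuu.

gwunoezovuu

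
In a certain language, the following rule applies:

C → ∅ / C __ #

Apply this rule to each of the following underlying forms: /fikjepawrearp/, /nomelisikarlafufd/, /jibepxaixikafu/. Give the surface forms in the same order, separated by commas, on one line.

fikjepawrear, nomelisikarlafuf, jibepxaixikafu

/fikjepawrearp/: /p/ is the second consonant of a word-final cluster /rp/, so it deletes. → [fikjepawrear].
/nomelisikarlafufd/: /d/ is the second consonant of a word-final cluster /fd/, so it deletes. → [nomelisikarlafuf].
/jibepxaixikafu/: the rule's environment is not met; surfaces unchanged as [jibepxaixikafu].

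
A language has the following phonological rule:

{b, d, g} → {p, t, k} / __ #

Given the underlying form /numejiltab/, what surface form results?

numejiltap

/b/ is a voiced stop in word-final position, so it devoices to [p].
Surface form: [numejiltap].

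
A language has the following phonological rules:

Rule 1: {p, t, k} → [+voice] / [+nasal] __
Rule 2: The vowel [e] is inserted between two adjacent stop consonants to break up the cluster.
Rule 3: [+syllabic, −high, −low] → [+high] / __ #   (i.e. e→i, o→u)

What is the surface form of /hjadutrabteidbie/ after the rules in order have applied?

hjadutrabeteidebii

Rule 1 (post-nasal voicing): no segment meets the environment; /hjadutrabteidbie/ is unchanged.
Rule 2 (stop-cluster e-epenthesis): /b/ and /t/ form a stop–stop cluster, so [e] is inserted between them. /d/ and /b/ form a stop–stop cluster, so [e] is inserted between them. /hjadutrabteidbie/ → hjadutrabeteidebie.
Rule 3 (final vowel raising): /e/ is a mid vowel in word-final position, so it raises to [i]. /hjadutrabeteidebie/ → hjadutrabeteidebii.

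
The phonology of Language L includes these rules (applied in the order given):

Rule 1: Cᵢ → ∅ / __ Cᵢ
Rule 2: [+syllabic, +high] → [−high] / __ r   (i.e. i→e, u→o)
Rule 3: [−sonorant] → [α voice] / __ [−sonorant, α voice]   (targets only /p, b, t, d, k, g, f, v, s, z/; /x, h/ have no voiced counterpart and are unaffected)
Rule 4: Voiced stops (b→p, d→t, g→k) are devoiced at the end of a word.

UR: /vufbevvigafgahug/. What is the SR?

Rule 1 (degemination): /vv/ is a geminate; the first /v/ deletes. /vufbevvigafgahug/ → vufbevigafgahug.
Rule 2 (pre-rhotic lowering): no segment meets the environment; /vufbevigafgahug/ is unchanged.
Rule 3 (regressive voicing assimilation): /f/ precedes the voiced obstruent /b/, so it voices to [v] by assimilation. /f/ precedes the voiced obstruent /g/, so it voices to [v] by assimilation. /vufbevigafgahug/ → vuvbevigavgahug.
Rule 4 (final devoicing): /g/ is a voiced stop in word-final position, so it devoices to [k]. /vuvbevigavgahug/ → vuvbevigavgahuk.

vuvbevigavgahuk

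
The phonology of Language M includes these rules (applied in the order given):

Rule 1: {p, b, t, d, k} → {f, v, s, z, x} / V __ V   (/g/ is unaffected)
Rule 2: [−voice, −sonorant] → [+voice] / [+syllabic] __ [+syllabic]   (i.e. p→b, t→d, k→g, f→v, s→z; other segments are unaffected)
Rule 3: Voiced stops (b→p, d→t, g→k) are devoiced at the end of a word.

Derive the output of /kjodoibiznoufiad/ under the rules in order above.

Rule 1 (intervocalic spirantization): /d/ is a stop between vowels /o/ and /o/, so it spirantizes to the fricative [z]. /b/ is a stop between vowels /i/ and /i/, so it spirantizes to the fricative [v]. /kjodoibiznoufiad/ → kjozoiviznoufiad.
Rule 2 (intervocalic voicing): /f/ is a voiceless obstruent between vowels /u/ and /i/, so it voices to [v]. /kjozoiviznoufiad/ → kjozoiviznouviad.
Rule 3 (final devoicing): /d/ is a voiced stop in word-final position, so it devoices to [t]. /kjozoiviznouviad/ → kjozoiviznouviat.

kjozoiviznouviat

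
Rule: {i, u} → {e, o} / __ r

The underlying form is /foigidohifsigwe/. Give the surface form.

No segment of /foigidohifsigwe/ meets the structural description of the rule, so the form surfaces unchanged.

foigidohifsigwe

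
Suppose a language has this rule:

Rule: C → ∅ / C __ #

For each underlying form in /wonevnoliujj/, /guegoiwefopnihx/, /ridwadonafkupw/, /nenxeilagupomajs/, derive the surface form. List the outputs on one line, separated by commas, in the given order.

wonevnoliuj, guegoiwefopnih, ridwadonafkup, nenxeilagupomaj

/wonevnoliujj/: /j/ is the second consonant of a word-final cluster /jj/, so it deletes. → [wonevnoliuj].
/guegoiwefopnihx/: /x/ is the second consonant of a word-final cluster /hx/, so it deletes. → [guegoiwefopnih].
/ridwadonafkupw/: /w/ is the second consonant of a word-final cluster /pw/, so it deletes. → [ridwadonafkup].
/nenxeilagupomajs/: /s/ is the second consonant of a word-final cluster /js/, so it deletes. → [nenxeilagupomaj].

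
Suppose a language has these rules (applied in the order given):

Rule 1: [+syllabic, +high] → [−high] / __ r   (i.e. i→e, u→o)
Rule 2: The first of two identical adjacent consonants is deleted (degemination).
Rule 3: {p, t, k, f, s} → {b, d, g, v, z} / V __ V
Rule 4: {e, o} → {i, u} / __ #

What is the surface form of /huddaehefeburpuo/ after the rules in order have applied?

Rule 1 (pre-rhotic lowering): /u/ is a high vowel immediately before /r/, so it lowers to [o]. /huddaehefeburpuo/ → huddaehefeborpuo.
Rule 2 (degemination): /dd/ is a geminate; the first /d/ deletes. /huddaehefeborpuo/ → hudaehefeborpuo.
Rule 3 (intervocalic voicing): /f/ is a voiceless obstruent between vowels /e/ and /e/, so it voices to [v]. /hudaehefeborpuo/ → hudaeheveborpuo.
Rule 4 (final vowel raising): /o/ is a mid vowel in word-final position, so it raises to [u]. /hudaeheveborpuo/ → hudaeheveborpuu.

hudaeheveborpuu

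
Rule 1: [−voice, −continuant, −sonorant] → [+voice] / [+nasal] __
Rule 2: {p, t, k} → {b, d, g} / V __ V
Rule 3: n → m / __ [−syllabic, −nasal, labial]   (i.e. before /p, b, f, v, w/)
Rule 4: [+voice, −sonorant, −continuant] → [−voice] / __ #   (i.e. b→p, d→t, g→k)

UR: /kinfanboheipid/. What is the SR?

kimfamboheibit

Rule 1 (post-nasal voicing): no segment meets the environment; /kinfanboheipid/ is unchanged.
Rule 2 (intervocalic voicing): /p/ is a voiceless stop between vowels /i/ and /i/, so it voices to [b]. /kinfanboheipid/ → kinfanboheibid.
Rule 3 (nasal place assimilation): /n/ precedes the labial consonant /f/, so it assimilates in place to [m]. /n/ precedes the labial consonant /b/, so it assimilates in place to [m]. /kinfanboheibid/ → kimfamboheibid.
Rule 4 (final devoicing): /d/ is a voiced stop in word-final position, so it devoices to [t]. /kimfamboheibid/ → kimfamboheibit.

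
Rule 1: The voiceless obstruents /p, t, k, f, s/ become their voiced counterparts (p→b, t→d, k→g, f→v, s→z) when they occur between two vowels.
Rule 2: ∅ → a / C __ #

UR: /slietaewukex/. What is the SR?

sliedaewugexa

Rule 1 (intervocalic voicing): /t/ is a voiceless obstruent between vowels /e/ and /a/, so it voices to [d]. /k/ is a voiceless obstruent between vowels /u/ and /e/, so it voices to [g]. /slietaewukex/ → sliedaewugex.
Rule 2 (final a-epenthesis): the form ends in the consonant /x/, so [a] is inserted word-finally. /sliedaewugex/ → sliedaewugexa.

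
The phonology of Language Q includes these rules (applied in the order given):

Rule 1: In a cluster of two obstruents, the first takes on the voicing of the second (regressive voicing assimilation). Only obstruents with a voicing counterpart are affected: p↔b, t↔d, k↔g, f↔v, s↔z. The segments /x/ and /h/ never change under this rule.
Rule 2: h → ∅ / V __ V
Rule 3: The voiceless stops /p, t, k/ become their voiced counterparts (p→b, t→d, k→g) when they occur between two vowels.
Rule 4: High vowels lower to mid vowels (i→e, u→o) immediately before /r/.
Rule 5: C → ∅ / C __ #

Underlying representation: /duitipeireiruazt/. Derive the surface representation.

Rule 1 (regressive voicing assimilation): /z/ precedes the voiceless obstruent /t/, so it devoices to [s] by assimilation. /duitipeireiruazt/ → duitipeireiruast.
Rule 2 (intervocalic h-deletion): no segment meets the environment; /duitipeireiruast/ is unchanged.
Rule 3 (intervocalic voicing): /t/ is a voiceless stop between vowels /i/ and /i/, so it voices to [d]. /p/ is a voiceless stop between vowels /i/ and /e/, so it voices to [b]. /duitipeireiruast/ → duidibeireiruast.
Rule 4 (pre-rhotic lowering): /i/ is a high vowel immediately before /r/, so it lowers to [e]. /i/ is a high vowel immediately before /r/, so it lowers to [e]. /duidibeireiruast/ → duidibeereeruast.
Rule 5 (final cluster simplification): /t/ is the second consonant of a word-final cluster /st/, so it deletes. /duidibeereeruast/ → duidibeereeruas.

duidibeereeruas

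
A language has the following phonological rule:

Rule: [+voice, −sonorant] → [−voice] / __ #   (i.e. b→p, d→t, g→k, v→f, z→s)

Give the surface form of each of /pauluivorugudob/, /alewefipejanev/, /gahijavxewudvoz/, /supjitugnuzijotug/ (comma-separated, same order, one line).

/pauluivorugudob/: /b/ is a voiced obstruent in word-final position, so it devoices to [p]. → [pauluivorugudop].
/alewefipejanev/: /v/ is a voiced obstruent in word-final position, so it devoices to [f]. → [alewefipejanef].
/gahijavxewudvoz/: /z/ is a voiced obstruent in word-final position, so it devoices to [s]. → [gahijavxewudvos].
/supjitugnuzijotug/: /g/ is a voiced obstruent in word-final position, so it devoices to [k]. → [supjitugnuzijotuk].

pauluivorugudop, alewefipejanef, gahijavxewudvos, supjitugnuzijotuk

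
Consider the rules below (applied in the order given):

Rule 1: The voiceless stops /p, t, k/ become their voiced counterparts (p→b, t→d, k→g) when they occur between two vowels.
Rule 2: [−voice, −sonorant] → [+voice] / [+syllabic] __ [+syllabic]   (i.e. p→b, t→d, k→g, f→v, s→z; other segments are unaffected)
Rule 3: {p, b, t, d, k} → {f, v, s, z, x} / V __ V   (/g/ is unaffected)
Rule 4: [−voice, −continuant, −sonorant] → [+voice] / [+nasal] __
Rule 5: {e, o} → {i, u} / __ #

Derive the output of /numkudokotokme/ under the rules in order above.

Rule 1 (intervocalic voicing): /k/ is a voiceless stop between vowels /o/ and /o/, so it voices to [g]. /t/ is a voiceless stop between vowels /o/ and /o/, so it voices to [d]. /numkudokotokme/ → numkudogodokme.
Rule 2 (intervocalic voicing): no segment meets the environment; /numkudogodokme/ is unchanged.
Rule 3 (intervocalic spirantization): /d/ is a stop between vowels /u/ and /o/, so it spirantizes to the fricative [z]. /d/ is a stop between vowels /o/ and /o/, so it spirantizes to the fricative [z]. /numkudogodokme/ → numkuzogozokme.
Rule 4 (post-nasal voicing): /k/ is a voiceless stop immediately after the nasal /m/, so it voices to [g]. /numkuzogozokme/ → numguzogozokme.
Rule 5 (final vowel raising): /e/ is a mid vowel in word-final position, so it raises to [i]. /numguzogozokme/ → numguzogozokmi.

numguzogozokmi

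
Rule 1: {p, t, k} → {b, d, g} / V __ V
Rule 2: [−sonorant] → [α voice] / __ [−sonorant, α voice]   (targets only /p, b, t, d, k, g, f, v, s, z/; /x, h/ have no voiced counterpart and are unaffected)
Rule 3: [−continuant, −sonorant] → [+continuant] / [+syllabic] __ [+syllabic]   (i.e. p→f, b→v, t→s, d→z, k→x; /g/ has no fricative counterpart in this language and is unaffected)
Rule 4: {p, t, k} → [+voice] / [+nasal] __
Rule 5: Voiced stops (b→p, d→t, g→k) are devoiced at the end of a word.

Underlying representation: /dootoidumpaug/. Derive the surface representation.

Rule 1 (intervocalic voicing): /t/ is a voiceless stop between vowels /o/ and /o/, so it voices to [d]. /dootoidumpaug/ → doodoidumpaug.
Rule 2 (regressive voicing assimilation): no segment meets the environment; /doodoidumpaug/ is unchanged.
Rule 3 (intervocalic spirantization): /d/ is a stop between vowels /o/ and /o/, so it spirantizes to the fricative [z]. /d/ is a stop between vowels /i/ and /u/, so it spirantizes to the fricative [z]. /doodoidumpaug/ → doozoizumpaug.
Rule 4 (post-nasal voicing): /p/ is a voiceless stop immediately after the nasal /m/, so it voices to [b]. /doozoizumpaug/ → doozoizumbaug.
Rule 5 (final devoicing): /g/ is a voiced stop in word-final position, so it devoices to [k]. /doozoizumbaug/ → doozoizumbauk.

doozoizumbauk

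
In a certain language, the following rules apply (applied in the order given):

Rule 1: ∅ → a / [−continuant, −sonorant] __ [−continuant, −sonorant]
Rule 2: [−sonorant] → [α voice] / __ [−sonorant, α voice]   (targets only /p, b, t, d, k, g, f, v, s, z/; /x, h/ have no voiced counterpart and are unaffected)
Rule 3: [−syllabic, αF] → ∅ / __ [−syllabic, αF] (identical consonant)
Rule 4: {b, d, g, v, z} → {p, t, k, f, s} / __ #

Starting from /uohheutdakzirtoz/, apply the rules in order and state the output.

Rule 1 (stop-cluster a-epenthesis): /t/ and /d/ form a stop–stop cluster, so [a] is inserted between them. /uohheutdakzirtoz/ → uohheutadakzirtoz.
Rule 2 (regressive voicing assimilation): /k/ precedes the voiced obstruent /z/, so it voices to [g] by assimilation. /uohheutadakzirtoz/ → uohheutadagzirtoz.
Rule 3 (degemination): /hh/ is a geminate; the first /h/ deletes. /uohheutadagzirtoz/ → uoheutadagzirtoz.
Rule 4 (final devoicing): /z/ is a voiced obstruent in word-final position, so it devoices to [s]. /uoheutadagzirtoz/ → uoheutadagzirtos.

uoheutadagzirtos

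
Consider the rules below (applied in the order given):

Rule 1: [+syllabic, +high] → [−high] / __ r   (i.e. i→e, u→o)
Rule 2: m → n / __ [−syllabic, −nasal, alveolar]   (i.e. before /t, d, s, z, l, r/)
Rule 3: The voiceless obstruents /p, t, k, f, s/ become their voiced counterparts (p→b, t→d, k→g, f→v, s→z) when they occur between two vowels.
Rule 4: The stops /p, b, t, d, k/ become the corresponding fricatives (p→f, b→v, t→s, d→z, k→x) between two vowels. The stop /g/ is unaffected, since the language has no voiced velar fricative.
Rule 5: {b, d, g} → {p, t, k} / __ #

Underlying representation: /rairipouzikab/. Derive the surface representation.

raerivouzigap

Rule 1 (pre-rhotic lowering): /i/ is a high vowel immediately before /r/, so it lowers to [e]. /rairipouzikab/ → raeripouzikab.
Rule 2 (nasal place assimilation): no segment meets the environment; /raeripouzikab/ is unchanged.
Rule 3 (intervocalic voicing): /p/ is a voiceless obstruent between vowels /i/ and /o/, so it voices to [b]. /k/ is a voiceless obstruent between vowels /i/ and /a/, so it voices to [g]. /raeripouzikab/ → raeribouzigab.
Rule 4 (intervocalic spirantization): /b/ is a stop between vowels /i/ and /o/, so it spirantizes to the fricative [v]. /raeribouzigab/ → raerivouzigab.
Rule 5 (final devoicing): /b/ is a voiced stop in word-final position, so it devoices to [p]. /raerivouzigab/ → raerivouzigap.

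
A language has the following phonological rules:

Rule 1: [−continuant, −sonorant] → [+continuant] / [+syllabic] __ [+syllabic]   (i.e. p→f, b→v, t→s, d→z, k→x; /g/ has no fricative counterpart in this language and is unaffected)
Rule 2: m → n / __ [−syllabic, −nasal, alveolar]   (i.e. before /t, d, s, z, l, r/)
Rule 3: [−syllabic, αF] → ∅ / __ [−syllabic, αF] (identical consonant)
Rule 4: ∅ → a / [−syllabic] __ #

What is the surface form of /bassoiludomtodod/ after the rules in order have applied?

Rule 1 (intervocalic spirantization): /d/ is a stop between vowels /u/ and /o/, so it spirantizes to the fricative [z]. /d/ is a stop between vowels /o/ and /o/, so it spirantizes to the fricative [z]. /bassoiludomtodod/ → bassoiluzomtozod.
Rule 2 (nasal place assimilation): /m/ precedes the alveolar consonant /t/, so it assimilates in place to [n]. /bassoiluzomtozod/ → bassoiluzontozod.
Rule 3 (degemination): /ss/ is a geminate; the first /s/ deletes. /bassoiluzontozod/ → basoiluzontozod.
Rule 4 (final a-epenthesis): the form ends in the consonant /d/, so [a] is inserted word-finally. /basoiluzontozod/ → basoiluzontozoda.

basoiluzontozoda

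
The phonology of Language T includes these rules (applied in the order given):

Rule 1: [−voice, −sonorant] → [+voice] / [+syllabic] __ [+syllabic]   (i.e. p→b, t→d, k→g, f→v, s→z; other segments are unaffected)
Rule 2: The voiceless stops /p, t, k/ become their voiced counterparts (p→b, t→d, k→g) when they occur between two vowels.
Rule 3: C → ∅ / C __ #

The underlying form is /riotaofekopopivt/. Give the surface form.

riodaovegobobiv

Rule 1 (intervocalic voicing): /t/ is a voiceless obstruent between vowels /o/ and /a/, so it voices to [d]. /f/ is a voiceless obstruent between vowels /o/ and /e/, so it voices to [v]. /k/ is a voiceless obstruent between vowels /e/ and /o/, so it voices to [g]. /p/ is a voiceless obstruent between vowels /o/ and /o/, so it voices to [b]. /p/ is a voiceless obstruent between vowels /o/ and /i/, so it voices to [b]. /riotaofekopopivt/ → riodaovegobobivt.
Rule 2 (intervocalic voicing): no segment meets the environment; /riodaovegobobivt/ is unchanged.
Rule 3 (final cluster simplification): /t/ is the second consonant of a word-final cluster /vt/, so it deletes. /riodaovegobobivt/ → riodaovegobobiv.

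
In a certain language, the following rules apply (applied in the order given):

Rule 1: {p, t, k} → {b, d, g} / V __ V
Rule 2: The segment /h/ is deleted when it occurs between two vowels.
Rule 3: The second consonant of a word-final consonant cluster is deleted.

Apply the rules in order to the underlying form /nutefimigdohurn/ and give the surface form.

Rule 1 (intervocalic voicing): /t/ is a voiceless stop between vowels /u/ and /e/, so it voices to [d]. /nutefimigdohurn/ → nudefimigdohurn.
Rule 2 (intervocalic h-deletion): /h/ occurs between vowels /o/ and /u/, so it deletes. /nudefimigdohurn/ → nudefimigdourn.
Rule 3 (final cluster simplification): /n/ is the second consonant of a word-final cluster /rn/, so it deletes. /nudefimigdourn/ → nudefimigdour.

nudefimigdour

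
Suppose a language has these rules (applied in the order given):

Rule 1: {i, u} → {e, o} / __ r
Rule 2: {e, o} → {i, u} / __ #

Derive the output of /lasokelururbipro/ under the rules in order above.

lasokelororbipru

Rule 1 (pre-rhotic lowering): /u/ is a high vowel immediately before /r/, so it lowers to [o]. /u/ is a high vowel immediately before /r/, so it lowers to [o]. /lasokelururbipro/ → lasokelororbipro.
Rule 2 (final vowel raising): /o/ is a mid vowel in word-final position, so it raises to [u]. /lasokelororbipro/ → lasokelororbipru.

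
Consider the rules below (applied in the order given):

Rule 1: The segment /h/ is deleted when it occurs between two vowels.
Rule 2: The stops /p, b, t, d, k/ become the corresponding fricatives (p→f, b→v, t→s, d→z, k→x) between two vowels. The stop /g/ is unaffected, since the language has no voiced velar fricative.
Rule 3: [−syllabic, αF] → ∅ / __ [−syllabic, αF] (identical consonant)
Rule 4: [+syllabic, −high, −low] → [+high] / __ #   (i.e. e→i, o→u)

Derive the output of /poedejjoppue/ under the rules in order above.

poezejopui

Rule 1 (intervocalic h-deletion): no segment meets the environment; /poedejjoppue/ is unchanged.
Rule 2 (intervocalic spirantization): /d/ is a stop between vowels /e/ and /e/, so it spirantizes to the fricative [z]. /poedejjoppue/ → poezejjoppue.
Rule 3 (degemination): /jj/ is a geminate; the first /j/ deletes. /pp/ is a geminate; the first /p/ deletes. /poezejjoppue/ → poezejopue.
Rule 4 (final vowel raising): /e/ is a mid vowel in word-final position, so it raises to [i]. /poezejopue/ → poezejopui.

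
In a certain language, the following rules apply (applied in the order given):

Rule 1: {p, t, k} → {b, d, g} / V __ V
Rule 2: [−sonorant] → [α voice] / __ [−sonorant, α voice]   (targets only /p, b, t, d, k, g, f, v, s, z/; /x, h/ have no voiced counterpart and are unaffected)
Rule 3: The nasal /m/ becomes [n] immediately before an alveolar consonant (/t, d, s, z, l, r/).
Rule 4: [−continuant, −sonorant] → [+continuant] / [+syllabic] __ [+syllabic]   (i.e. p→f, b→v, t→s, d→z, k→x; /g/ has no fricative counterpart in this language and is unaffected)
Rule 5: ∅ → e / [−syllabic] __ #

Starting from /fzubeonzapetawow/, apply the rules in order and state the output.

vzuveonzavezawowe

Rule 1 (intervocalic voicing): /p/ is a voiceless stop between vowels /a/ and /e/, so it voices to [b]. /t/ is a voiceless stop between vowels /e/ and /a/, so it voices to [d]. /fzubeonzapetawow/ → fzubeonzabedawow.
Rule 2 (regressive voicing assimilation): /f/ precedes the voiced obstruent /z/, so it voices to [v] by assimilation. /fzubeonzabedawow/ → vzubeonzabedawow.
Rule 3 (nasal place assimilation): no segment meets the environment; /vzubeonzabedawow/ is unchanged.
Rule 4 (intervocalic spirantization): /b/ is a stop between vowels /u/ and /e/, so it spirantizes to the fricative [v]. /b/ is a stop between vowels /a/ and /e/, so it spirantizes to the fricative [v]. /d/ is a stop between vowels /e/ and /a/, so it spirantizes to the fricative [z]. /vzubeonzabedawow/ → vzuveonzavezawow.
Rule 5 (final e-epenthesis): the form ends in the consonant /w/, so [e] is inserted word-finally. /vzuveonzavezawow/ → vzuveonzavezawowe.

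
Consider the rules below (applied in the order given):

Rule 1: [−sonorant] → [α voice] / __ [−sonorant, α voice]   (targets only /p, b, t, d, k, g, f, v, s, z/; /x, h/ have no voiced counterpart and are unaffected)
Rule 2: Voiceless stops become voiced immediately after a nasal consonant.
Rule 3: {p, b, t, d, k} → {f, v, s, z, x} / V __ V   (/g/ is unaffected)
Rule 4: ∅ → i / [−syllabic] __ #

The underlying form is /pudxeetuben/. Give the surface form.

putxeesuveni

Rule 1 (regressive voicing assimilation): /d/ precedes the voiceless obstruent /x/, so it devoices to [t] by assimilation. /pudxeetuben/ → putxeetuben.
Rule 2 (post-nasal voicing): no segment meets the environment; /putxeetuben/ is unchanged.
Rule 3 (intervocalic spirantization): /t/ is a stop between vowels /e/ and /u/, so it spirantizes to the fricative [s]. /b/ is a stop between vowels /u/ and /e/, so it spirantizes to the fricative [v]. /putxeetuben/ → putxeesuven.
Rule 4 (final i-epenthesis): the form ends in the consonant /n/, so [i] is inserted word-finally. /putxeesuven/ → putxeesuveni.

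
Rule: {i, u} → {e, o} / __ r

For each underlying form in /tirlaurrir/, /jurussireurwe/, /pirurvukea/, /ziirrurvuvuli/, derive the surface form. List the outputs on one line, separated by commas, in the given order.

/tirlaurrir/: /i/ is a high vowel immediately before /r/, so it lowers to [e]. /u/ is a high vowel immediately before /r/, so it lowers to [o]. /i/ is a high vowel immediately before /r/, so it lowers to [e]. → [terlaorrer].
/jurussireurwe/: /u/ is a high vowel immediately before /r/, so it lowers to [o]. /i/ is a high vowel immediately before /r/, so it lowers to [e]. /u/ is a high vowel immediately before /r/, so it lowers to [o]. → [jorussereorwe].
/pirurvukea/: /i/ is a high vowel immediately before /r/, so it lowers to [e]. /u/ is a high vowel immediately before /r/, so it lowers to [o]. → [perorvukea].
/ziirrurvuvuli/: /i/ is a high vowel immediately before /r/, so it lowers to [e]. /u/ is a high vowel immediately before /r/, so it lowers to [o]. → [zierrorvuvuli].

terlaorrer, jorussereorwe, perorvukea, zierrorvuvuli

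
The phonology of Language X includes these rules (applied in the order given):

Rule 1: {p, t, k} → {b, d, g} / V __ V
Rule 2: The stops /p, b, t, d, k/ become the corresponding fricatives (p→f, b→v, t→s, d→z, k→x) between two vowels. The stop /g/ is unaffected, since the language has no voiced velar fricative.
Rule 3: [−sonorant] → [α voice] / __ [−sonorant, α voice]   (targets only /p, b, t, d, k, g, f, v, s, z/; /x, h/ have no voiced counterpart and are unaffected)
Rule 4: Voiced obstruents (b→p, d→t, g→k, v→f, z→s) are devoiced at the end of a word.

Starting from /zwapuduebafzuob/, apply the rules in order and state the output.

Rule 1 (intervocalic voicing): /p/ is a voiceless stop between vowels /a/ and /u/, so it voices to [b]. /zwapuduebafzuob/ → zwabuduebafzuob.
Rule 2 (intervocalic spirantization): /b/ is a stop between vowels /a/ and /u/, so it spirantizes to the fricative [v]. /d/ is a stop between vowels /u/ and /u/, so it spirantizes to the fricative [z]. /b/ is a stop between vowels /e/ and /a/, so it spirantizes to the fricative [v]. /zwabuduebafzuob/ → zwavuzuevafzuob.
Rule 3 (regressive voicing assimilation): /f/ precedes the voiced obstruent /z/, so it voices to [v] by assimilation. /zwavuzuevafzuob/ → zwavuzuevavzuob.
Rule 4 (final devoicing): /b/ is a voiced obstruent in word-final position, so it devoices to [p]. /zwavuzuevavzuob/ → zwavuzuevavzuop.

zwavuzuevavzuop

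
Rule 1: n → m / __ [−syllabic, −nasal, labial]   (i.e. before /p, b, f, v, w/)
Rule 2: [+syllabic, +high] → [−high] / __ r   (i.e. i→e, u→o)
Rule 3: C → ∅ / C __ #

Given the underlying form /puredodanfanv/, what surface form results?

poredodamfam

Rule 1 (nasal place assimilation): /n/ precedes the labial consonant /f/, so it assimilates in place to [m]. /n/ precedes the labial consonant /v/, so it assimilates in place to [m]. /puredodanfanv/ → puredodamfamv.
Rule 2 (pre-rhotic lowering): /u/ is a high vowel immediately before /r/, so it lowers to [o]. /puredodamfamv/ → poredodamfamv.
Rule 3 (final cluster simplification): /v/ is the second consonant of a word-final cluster /mv/, so it deletes. /poredodamfamv/ → poredodamfam.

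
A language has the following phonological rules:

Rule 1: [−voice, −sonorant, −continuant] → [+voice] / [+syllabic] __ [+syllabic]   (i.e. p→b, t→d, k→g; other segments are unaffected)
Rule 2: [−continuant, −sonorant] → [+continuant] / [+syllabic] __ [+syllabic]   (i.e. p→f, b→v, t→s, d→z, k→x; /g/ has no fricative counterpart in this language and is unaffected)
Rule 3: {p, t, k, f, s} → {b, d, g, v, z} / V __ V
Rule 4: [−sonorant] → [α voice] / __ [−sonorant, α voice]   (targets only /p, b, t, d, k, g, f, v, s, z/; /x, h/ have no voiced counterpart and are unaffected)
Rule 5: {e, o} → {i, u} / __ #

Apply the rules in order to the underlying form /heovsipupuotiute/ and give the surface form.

heofsivuvuoziuzi

Rule 1 (intervocalic voicing): /p/ is a voiceless stop between vowels /i/ and /u/, so it voices to [b]. /p/ is a voiceless stop between vowels /u/ and /u/, so it voices to [b]. /t/ is a voiceless stop between vowels /o/ and /i/, so it voices to [d]. /t/ is a voiceless stop between vowels /u/ and /e/, so it voices to [d]. /heovsipupuotiute/ → heovsibubuodiude.
Rule 2 (intervocalic spirantization): /b/ is a stop between vowels /i/ and /u/, so it spirantizes to the fricative [v]. /b/ is a stop between vowels /u/ and /u/, so it spirantizes to the fricative [v]. /d/ is a stop between vowels /o/ and /i/, so it spirantizes to the fricative [z]. /d/ is a stop between vowels /u/ and /e/, so it spirantizes to the fricative [z]. /heovsibubuodiude/ → heovsivuvuoziuze.
Rule 3 (intervocalic voicing): no segment meets the environment; /heovsivuvuoziuze/ is unchanged.
Rule 4 (regressive voicing assimilation): /v/ precedes the voiceless obstruent /s/, so it devoices to [f] by assimilation. /heovsivuvuoziuze/ → heofsivuvuoziuze.
Rule 5 (final vowel raising): /e/ is a mid vowel in word-final position, so it raises to [i]. /heofsivuvuoziuze/ → heofsivuvuoziuzi.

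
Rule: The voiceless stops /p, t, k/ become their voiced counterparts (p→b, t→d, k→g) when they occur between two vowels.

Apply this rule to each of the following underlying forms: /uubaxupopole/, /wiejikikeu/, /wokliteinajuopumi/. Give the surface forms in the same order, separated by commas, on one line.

/uubaxupopole/: /p/ is a voiceless stop between vowels /u/ and /o/, so it voices to [b]. /p/ is a voiceless stop between vowels /o/ and /o/, so it voices to [b]. → [uubaxubobole].
/wiejikikeu/: /k/ is a voiceless stop between vowels /i/ and /i/, so it voices to [g]. /k/ is a voiceless stop between vowels /i/ and /e/, so it voices to [g]. → [wiejigigeu].
/wokliteinajuopumi/: /t/ is a voiceless stop between vowels /i/ and /e/, so it voices to [d]. /p/ is a voiceless stop between vowels /o/ and /u/, so it voices to [b]. → [woklideinajuobumi].

uubaxubobole, wiejigigeu, woklideinajuobumi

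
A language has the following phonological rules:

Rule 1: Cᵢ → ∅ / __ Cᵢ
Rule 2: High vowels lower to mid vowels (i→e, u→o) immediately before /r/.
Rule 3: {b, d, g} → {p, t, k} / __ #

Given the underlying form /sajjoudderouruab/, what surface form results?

sajouderooruap

Rule 1 (degemination): /jj/ is a geminate; the first /j/ deletes. /dd/ is a geminate; the first /d/ deletes. /sajjoudderouruab/ → sajouderouruab.
Rule 2 (pre-rhotic lowering): /u/ is a high vowel immediately before /r/, so it lowers to [o]. /sajouderouruab/ → sajouderooruab.
Rule 3 (final devoicing): /b/ is a voiced stop in word-final position, so it devoices to [p]. /sajouderooruab/ → sajouderooruap.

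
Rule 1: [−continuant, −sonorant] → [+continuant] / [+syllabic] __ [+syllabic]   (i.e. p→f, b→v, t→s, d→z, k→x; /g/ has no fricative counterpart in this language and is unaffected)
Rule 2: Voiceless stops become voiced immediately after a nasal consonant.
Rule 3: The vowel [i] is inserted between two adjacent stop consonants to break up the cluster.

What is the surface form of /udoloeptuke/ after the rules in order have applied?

uzoloepituxe

Rule 1 (intervocalic spirantization): /d/ is a stop between vowels /u/ and /o/, so it spirantizes to the fricative [z]. /k/ is a stop between vowels /u/ and /e/, so it spirantizes to the fricative [x]. /udoloeptuke/ → uzoloeptuxe.
Rule 2 (post-nasal voicing): no segment meets the environment; /uzoloeptuxe/ is unchanged.
Rule 3 (stop-cluster i-epenthesis): /p/ and /t/ form a stop–stop cluster, so [i] is inserted between them. /uzoloeptuxe/ → uzoloepituxe.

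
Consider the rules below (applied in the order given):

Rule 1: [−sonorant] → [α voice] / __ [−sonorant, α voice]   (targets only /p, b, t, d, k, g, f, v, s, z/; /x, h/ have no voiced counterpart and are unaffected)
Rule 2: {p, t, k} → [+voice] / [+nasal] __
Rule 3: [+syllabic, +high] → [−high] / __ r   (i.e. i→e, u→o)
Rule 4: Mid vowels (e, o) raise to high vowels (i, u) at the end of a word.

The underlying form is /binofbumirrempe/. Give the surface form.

Rule 1 (regressive voicing assimilation): /f/ precedes the voiced obstruent /b/, so it voices to [v] by assimilation. /binofbumirrempe/ → binovbumirrempe.
Rule 2 (post-nasal voicing): /p/ is a voiceless stop immediately after the nasal /m/, so it voices to [b]. /binovbumirrempe/ → binovbumirrembe.
Rule 3 (pre-rhotic lowering): /i/ is a high vowel immediately before /r/, so it lowers to [e]. /binovbumirrembe/ → binovbumerrembe.
Rule 4 (final vowel raising): /e/ is a mid vowel in word-final position, so it raises to [i]. /binovbumerrembe/ → binovbumerrembi.

binovbumerrembi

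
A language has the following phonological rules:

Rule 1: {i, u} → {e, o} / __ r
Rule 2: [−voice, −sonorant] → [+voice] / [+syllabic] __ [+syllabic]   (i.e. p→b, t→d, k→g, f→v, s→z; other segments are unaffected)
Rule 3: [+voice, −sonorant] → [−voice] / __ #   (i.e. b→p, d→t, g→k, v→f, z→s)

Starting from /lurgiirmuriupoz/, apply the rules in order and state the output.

Rule 1 (pre-rhotic lowering): /u/ is a high vowel immediately before /r/, so it lowers to [o]. /i/ is a high vowel immediately before /r/, so it lowers to [e]. /u/ is a high vowel immediately before /r/, so it lowers to [o]. /lurgiirmuriupoz/ → lorgiermoriupoz.
Rule 2 (intervocalic voicing): /p/ is a voiceless obstruent between vowels /u/ and /o/, so it voices to [b]. /lorgiermoriupoz/ → lorgiermoriuboz.
Rule 3 (final devoicing): /z/ is a voiced obstruent in word-final position, so it devoices to [s]. /lorgiermoriuboz/ → lorgiermoriubos.

lorgiermoriubos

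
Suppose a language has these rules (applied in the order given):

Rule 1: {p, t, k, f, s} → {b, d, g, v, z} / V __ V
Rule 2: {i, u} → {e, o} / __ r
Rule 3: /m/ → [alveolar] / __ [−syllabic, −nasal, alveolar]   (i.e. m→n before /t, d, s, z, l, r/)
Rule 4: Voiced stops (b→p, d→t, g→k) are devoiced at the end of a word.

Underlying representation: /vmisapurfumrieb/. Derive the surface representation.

Rule 1 (intervocalic voicing): /s/ is a voiceless obstruent between vowels /i/ and /a/, so it voices to [z]. /p/ is a voiceless obstruent between vowels /a/ and /u/, so it voices to [b]. /vmisapurfumrieb/ → vmizaburfumrieb.
Rule 2 (pre-rhotic lowering): /u/ is a high vowel immediately before /r/, so it lowers to [o]. /vmizaburfumrieb/ → vmizaborfumrieb.
Rule 3 (nasal place assimilation): /m/ precedes the alveolar consonant /r/, so it assimilates in place to [n]. /vmizaborfumrieb/ → vmizaborfunrieb.
Rule 4 (final devoicing): /b/ is a voiced stop in word-final position, so it devoices to [p]. /vmizaborfunrieb/ → vmizaborfunriep.

vmizaborfunriep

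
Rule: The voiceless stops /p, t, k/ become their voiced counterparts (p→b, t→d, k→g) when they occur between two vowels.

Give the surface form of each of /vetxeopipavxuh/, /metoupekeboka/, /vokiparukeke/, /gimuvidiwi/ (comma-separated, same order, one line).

vetxeobibavxuh, medoubegeboga, vogibarugege, gimuvidiwi

/vetxeopipavxuh/: /p/ is a voiceless stop between vowels /o/ and /i/, so it voices to [b]. /p/ is a voiceless stop between vowels /i/ and /a/, so it voices to [b]. → [vetxeobibavxuh].
/metoupekeboka/: /t/ is a voiceless stop between vowels /e/ and /o/, so it voices to [d]. /p/ is a voiceless stop between vowels /u/ and /e/, so it voices to [b]. /k/ is a voiceless stop between vowels /e/ and /e/, so it voices to [g]. /k/ is a voiceless stop between vowels /o/ and /a/, so it voices to [g]. → [medoubegeboga].
/vokiparukeke/: /k/ is a voiceless stop between vowels /o/ and /i/, so it voices to [g]. /p/ is a voiceless stop between vowels /i/ and /a/, so it voices to [b]. /k/ is a voiceless stop between vowels /u/ and /e/, so it voices to [g]. /k/ is a voiceless stop between vowels /e/ and /e/, so it voices to [g]. → [vogibarugege].
/gimuvidiwi/: the rule's environment is not met; surfaces unchanged as [gimuvidiwi].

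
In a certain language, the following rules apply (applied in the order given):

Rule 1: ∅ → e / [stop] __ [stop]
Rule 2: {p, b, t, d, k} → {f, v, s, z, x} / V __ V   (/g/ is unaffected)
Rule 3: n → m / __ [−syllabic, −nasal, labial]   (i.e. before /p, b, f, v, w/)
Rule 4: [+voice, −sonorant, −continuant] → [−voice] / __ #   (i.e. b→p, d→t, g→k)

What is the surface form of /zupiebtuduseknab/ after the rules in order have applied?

Rule 1 (stop-cluster e-epenthesis): /b/ and /t/ form a stop–stop cluster, so [e] is inserted between them. /zupiebtuduseknab/ → zupiebetuduseknab.
Rule 2 (intervocalic spirantization): /p/ is a stop between vowels /u/ and /i/, so it spirantizes to the fricative [f]. /b/ is a stop between vowels /e/ and /e/, so it spirantizes to the fricative [v]. /t/ is a stop between vowels /e/ and /u/, so it spirantizes to the fricative [s]. /d/ is a stop between vowels /u/ and /u/, so it spirantizes to the fricative [z]. /zupiebetuduseknab/ → zufievesuzuseknab.
Rule 3 (nasal place assimilation): no segment meets the environment; /zufievesuzuseknab/ is unchanged.
Rule 4 (final devoicing): /b/ is a voiced stop in word-final position, so it devoices to [p]. /zufievesuzuseknab/ → zufievesuzuseknap.

zufievesuzuseknap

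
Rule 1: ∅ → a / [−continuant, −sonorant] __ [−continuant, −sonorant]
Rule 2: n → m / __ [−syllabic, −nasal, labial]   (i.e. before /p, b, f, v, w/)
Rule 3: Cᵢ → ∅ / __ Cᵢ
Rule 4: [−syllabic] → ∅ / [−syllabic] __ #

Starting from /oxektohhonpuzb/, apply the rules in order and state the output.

oxekatohompuz

Rule 1 (stop-cluster a-epenthesis): /k/ and /t/ form a stop–stop cluster, so [a] is inserted between them. /oxektohhonpuzb/ → oxekatohhonpuzb.
Rule 2 (nasal place assimilation): /n/ precedes the labial consonant /p/, so it assimilates in place to [m]. /oxekatohhonpuzb/ → oxekatohhompuzb.
Rule 3 (degemination): /hh/ is a geminate; the first /h/ deletes. /oxekatohhompuzb/ → oxekatohompuzb.
Rule 4 (final cluster simplification): /b/ is the second consonant of a word-final cluster /zb/, so it deletes. /oxekatohompuzb/ → oxekatohompuz.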